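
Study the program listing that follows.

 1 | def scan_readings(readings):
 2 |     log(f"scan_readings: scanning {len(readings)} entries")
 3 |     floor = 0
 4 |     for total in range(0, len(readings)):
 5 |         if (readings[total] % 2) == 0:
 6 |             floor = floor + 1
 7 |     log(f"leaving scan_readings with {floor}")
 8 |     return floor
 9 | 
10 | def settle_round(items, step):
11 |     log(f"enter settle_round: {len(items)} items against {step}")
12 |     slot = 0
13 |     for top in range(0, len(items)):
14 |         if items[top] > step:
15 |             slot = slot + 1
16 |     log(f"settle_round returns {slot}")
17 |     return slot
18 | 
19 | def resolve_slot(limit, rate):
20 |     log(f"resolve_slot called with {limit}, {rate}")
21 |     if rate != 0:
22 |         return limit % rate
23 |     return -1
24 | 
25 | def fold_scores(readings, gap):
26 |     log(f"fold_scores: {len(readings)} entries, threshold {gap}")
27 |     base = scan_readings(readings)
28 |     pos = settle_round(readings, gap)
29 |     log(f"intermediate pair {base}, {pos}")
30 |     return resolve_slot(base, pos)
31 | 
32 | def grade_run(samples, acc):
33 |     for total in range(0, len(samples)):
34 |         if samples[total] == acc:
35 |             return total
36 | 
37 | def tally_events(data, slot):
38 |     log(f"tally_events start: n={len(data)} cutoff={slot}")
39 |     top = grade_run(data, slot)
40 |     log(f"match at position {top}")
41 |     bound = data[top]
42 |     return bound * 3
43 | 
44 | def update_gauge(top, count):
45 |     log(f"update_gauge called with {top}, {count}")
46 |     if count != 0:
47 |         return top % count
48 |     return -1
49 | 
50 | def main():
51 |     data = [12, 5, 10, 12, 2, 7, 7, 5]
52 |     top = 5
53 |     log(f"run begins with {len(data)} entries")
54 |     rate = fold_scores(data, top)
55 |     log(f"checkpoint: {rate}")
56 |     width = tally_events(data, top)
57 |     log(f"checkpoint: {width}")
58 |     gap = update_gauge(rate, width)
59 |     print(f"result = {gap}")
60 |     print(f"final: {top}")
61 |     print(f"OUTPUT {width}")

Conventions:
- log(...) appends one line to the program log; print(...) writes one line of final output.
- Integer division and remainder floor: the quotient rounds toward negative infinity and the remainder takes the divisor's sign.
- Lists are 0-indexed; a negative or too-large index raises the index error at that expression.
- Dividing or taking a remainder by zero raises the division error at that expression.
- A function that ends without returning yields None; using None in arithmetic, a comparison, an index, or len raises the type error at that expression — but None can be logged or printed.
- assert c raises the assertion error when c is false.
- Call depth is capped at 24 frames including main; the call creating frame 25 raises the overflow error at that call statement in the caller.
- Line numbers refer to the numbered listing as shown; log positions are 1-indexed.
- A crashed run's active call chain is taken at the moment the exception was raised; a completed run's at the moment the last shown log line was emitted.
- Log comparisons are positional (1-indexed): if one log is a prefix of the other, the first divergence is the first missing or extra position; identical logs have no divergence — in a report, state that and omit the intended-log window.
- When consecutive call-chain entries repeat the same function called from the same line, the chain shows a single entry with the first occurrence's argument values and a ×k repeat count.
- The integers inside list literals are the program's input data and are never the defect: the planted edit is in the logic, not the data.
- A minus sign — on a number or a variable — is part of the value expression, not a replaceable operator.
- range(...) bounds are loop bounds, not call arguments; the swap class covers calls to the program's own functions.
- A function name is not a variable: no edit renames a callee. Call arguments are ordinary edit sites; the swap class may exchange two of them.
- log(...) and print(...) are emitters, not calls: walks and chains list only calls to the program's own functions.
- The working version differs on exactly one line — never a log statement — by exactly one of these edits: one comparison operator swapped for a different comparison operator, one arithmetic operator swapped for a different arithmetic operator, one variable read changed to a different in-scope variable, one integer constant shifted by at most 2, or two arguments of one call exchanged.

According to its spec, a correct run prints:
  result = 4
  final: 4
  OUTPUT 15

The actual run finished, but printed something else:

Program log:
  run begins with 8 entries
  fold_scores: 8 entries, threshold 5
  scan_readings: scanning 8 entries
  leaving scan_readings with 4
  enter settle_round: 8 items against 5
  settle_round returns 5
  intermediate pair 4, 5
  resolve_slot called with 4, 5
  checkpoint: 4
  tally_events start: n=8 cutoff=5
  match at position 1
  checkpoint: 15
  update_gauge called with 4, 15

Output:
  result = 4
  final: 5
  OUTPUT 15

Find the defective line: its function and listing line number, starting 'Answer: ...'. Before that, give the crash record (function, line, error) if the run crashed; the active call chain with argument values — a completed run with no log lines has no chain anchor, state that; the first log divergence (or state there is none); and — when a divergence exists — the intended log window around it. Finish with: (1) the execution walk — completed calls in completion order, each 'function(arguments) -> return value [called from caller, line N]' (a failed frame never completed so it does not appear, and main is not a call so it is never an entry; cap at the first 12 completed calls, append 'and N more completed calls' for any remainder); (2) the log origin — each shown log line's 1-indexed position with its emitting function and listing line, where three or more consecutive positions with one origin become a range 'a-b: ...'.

Answer: the defect is in main at line 60.
Key fact: No log line changed; the fault shows up purely in the output.
Call chain: main -> update_gauge(4, 15) (called at line 58).
First divergence: none — the logs agree in full.
Execution walk:
  scan_readings([12, 5, 10, 12, 2, 7, 7, 5]) -> 4  [called from fold_scores, line 27]
  settle_round([12, 5, 10, 12, 2, 7, 7, 5], 5) -> 5  [called from fold_scores, line 28]
  resolve_slot(4, 5) -> 4  [called from fold_scores, line 30]
  fold_scores([12, 5, 10, 12, 2, 7, 7, 5], 5) -> 4  [called from main, line 54]
  grade_run([12, 5, 10, 12, 2, 7, 7, 5], 5) -> 1  [called from tally_events, line 39]
  tally_events([12, 5, 10, 12, 2, 7, 7, 5], 5) -> 15  [called from main, line 56]
  update_gauge(4, 15) -> 4  [called from main, line 58]
Log origins:
  1: emitted by main (line 53)
  2: emitted by fold_scores (line 26)
  3: emitted by scan_readings (line 2)
  4: emitted by scan_readings (line 7)
  5: emitted by settle_round (line 11)
  6: emitted by settle_round (line 16)
  7: emitted by fold_scores (line 29)
  8: emitted by resolve_slot (line 20)
  9: emitted by main (line 55)
  10: emitted by tally_events (line 38)
  11: emitted by tally_events (line 40)
  12: emitted by main (line 57)
  13: emitted by update_gauge (line 45)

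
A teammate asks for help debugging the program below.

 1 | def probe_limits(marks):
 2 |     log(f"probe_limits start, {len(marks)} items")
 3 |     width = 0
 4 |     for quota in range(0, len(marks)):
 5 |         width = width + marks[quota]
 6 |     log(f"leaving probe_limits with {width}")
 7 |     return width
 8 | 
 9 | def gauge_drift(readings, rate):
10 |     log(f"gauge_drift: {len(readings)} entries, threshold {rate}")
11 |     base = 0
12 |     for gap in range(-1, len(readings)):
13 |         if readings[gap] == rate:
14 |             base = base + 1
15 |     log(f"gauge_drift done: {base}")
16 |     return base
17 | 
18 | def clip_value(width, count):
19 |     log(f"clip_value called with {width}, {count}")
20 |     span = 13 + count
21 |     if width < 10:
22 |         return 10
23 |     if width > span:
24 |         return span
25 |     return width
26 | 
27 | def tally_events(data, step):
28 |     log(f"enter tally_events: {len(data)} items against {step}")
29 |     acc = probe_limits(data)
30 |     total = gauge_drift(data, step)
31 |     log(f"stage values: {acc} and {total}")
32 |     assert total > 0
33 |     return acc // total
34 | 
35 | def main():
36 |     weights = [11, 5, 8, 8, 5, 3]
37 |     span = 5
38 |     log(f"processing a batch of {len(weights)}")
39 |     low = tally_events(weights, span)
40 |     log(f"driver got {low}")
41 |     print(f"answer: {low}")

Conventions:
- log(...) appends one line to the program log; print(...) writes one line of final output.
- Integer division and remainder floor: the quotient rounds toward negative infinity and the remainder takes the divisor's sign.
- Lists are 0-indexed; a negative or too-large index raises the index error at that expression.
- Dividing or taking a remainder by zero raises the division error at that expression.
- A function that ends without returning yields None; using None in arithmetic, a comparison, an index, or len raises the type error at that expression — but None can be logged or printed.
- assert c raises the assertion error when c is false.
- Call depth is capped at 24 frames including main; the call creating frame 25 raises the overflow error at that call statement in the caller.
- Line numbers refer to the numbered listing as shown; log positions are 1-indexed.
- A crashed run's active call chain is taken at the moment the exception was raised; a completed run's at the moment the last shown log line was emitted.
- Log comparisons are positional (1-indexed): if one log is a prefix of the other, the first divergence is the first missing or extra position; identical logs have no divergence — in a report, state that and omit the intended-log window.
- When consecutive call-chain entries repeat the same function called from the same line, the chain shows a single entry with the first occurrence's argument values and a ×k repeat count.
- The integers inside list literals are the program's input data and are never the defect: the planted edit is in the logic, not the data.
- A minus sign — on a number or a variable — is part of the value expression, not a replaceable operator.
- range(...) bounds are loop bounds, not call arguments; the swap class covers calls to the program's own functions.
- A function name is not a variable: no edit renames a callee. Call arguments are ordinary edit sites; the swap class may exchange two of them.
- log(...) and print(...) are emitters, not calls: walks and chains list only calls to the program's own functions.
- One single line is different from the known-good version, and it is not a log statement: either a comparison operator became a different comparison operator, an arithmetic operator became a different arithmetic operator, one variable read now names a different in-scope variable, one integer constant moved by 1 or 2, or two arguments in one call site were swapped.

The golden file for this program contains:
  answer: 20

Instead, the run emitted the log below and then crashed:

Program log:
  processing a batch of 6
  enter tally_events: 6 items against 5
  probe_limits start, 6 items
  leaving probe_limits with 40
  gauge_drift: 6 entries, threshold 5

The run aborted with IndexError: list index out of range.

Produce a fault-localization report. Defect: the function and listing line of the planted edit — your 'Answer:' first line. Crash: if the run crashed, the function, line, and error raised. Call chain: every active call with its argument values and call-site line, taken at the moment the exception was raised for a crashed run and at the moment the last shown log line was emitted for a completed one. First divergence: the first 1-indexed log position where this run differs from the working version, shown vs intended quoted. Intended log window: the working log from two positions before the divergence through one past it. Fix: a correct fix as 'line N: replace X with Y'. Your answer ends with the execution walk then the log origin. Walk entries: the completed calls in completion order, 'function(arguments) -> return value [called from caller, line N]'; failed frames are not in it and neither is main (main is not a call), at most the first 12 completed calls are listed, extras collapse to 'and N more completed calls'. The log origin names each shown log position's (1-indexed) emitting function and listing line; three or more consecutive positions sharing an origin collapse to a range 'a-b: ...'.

Answer: the defect is in gauge_drift at line 12.
Key observation: The shown log is a 5-line prefix of the intended one, whose next entry is 'gauge_drift done: 2'.
Crash: gauge_drift, line 13, IndexError.
Call chain: main -> tally_events([11, 5, 8, 8, 5, 3], 5) (called at line 39) -> gauge_drift([11, 5, 8, 8, 5, 3], 5) (called at line 30).
First divergence: position 6 — the faulty run's log ends after 5 lines; the working version continues with 'gauge_drift done: 2'.
Intended log window:
  4: leaving probe_limits with 40
  5: gauge_drift: 6 entries, threshold 5
  6: gauge_drift done: 2
  7: stage values: 40 and 2
Execution walk:
  probe_limits([11, 5, 8, 8, 5, 3]) -> 40  [called from tally_events, line 29]
Log origins:
  1: from main, line 38
  2: from tally_events, line 28
  3: from probe_limits, line 2
  4: from probe_limits, line 6
  5: from gauge_drift, line 10
A correct fix: line 12: replace `-1` with `0`.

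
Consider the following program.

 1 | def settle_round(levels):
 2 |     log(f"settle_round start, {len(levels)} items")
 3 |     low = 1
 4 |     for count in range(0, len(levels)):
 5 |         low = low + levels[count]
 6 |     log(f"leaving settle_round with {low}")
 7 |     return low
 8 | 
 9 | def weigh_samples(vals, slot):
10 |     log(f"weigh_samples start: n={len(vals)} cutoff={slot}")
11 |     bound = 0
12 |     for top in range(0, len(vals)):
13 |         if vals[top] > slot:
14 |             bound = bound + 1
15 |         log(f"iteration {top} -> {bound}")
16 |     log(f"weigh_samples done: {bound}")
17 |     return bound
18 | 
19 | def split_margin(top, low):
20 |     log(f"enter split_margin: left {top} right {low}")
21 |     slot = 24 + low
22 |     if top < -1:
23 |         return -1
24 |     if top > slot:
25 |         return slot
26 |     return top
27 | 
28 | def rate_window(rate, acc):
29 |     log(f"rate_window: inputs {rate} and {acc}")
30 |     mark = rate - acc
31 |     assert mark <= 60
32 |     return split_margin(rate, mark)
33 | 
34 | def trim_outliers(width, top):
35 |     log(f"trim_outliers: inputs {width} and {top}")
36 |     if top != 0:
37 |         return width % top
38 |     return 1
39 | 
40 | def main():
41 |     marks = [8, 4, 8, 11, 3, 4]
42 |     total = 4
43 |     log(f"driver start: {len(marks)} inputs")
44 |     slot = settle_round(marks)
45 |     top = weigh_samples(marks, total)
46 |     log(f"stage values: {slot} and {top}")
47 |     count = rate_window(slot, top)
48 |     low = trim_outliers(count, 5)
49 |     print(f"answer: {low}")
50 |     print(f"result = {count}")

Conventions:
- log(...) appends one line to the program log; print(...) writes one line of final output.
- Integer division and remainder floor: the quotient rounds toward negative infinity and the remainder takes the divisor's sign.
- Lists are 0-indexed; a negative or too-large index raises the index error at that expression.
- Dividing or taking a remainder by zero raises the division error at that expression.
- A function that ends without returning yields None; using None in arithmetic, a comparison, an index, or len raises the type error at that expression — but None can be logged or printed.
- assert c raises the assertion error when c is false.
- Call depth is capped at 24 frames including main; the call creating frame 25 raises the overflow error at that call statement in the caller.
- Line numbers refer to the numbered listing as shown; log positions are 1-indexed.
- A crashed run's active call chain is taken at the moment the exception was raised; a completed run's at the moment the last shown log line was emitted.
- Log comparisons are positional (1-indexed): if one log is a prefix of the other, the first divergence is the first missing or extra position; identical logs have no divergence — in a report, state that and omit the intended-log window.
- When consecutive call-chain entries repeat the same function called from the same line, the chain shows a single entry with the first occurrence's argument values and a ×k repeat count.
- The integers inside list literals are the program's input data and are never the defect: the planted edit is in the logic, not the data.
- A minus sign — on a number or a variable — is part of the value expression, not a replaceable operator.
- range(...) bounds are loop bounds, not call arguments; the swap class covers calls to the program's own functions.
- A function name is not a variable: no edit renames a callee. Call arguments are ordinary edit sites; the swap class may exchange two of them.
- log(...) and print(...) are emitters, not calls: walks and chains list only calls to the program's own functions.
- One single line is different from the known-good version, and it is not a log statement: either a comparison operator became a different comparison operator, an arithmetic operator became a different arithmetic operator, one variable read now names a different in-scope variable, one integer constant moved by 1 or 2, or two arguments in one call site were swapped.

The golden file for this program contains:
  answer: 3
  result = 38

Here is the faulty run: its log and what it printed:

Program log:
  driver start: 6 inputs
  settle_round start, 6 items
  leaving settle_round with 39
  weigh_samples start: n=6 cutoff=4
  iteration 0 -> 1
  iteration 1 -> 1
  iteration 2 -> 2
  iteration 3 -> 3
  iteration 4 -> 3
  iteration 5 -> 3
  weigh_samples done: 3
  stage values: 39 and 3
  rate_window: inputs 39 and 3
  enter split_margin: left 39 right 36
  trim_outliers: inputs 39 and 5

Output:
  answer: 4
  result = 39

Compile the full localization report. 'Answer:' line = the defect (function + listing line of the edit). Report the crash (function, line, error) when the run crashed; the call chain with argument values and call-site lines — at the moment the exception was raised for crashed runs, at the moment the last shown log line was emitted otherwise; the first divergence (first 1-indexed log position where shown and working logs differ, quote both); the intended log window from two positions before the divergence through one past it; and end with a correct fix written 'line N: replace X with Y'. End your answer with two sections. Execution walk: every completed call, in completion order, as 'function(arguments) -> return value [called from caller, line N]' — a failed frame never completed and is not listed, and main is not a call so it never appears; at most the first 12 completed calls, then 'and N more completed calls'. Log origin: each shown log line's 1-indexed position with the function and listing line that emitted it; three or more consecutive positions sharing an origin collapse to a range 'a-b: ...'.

Answer: the defect is in settle_round at line 3.
Key fact: The earliest visible damage is log position 3 — 'leaving settle_round with 39' rather than the intended 'leaving settle_round with 38'.
Call chain: main -> trim_outliers(39, 5) (called at line 48).
First divergence: position 3 — shown 'leaving settle_round with 39', intended 'leaving settle_round with 38'.
Intended log window:
  1: driver start: 6 inputs
  2: settle_round start, 6 items
  3: leaving settle_round with 38
  4: weigh_samples start: n=6 cutoff=4
Execution walk:
  settle_round([8, 4, 8, 11, 3, 4]) -> 39  [called from main, line 44]
  weigh_samples([8, 4, 8, 11, 3, 4], 4) -> 3  [called from main, line 45]
  split_margin(39, 36) -> 39  [called from rate_window, line 32]
  rate_window(39, 3) -> 39  [called from main, line 47]
  trim_outliers(39, 5) -> 4  [called from main, line 48]
Log line origins:
  1: emitted by main (line 43)
  2: emitted by settle_round (line 2)
  3: emitted by settle_round (line 6)
  4: emitted by weigh_samples (line 10)
  5-10: emitted by weigh_samples (line 15)
  11: emitted by weigh_samples (line 16)
  12: emitted by main (line 46)
  13: emitted by rate_window (line 29)
  14: emitted by split_margin (line 20)
  15: emitted by trim_outliers (line 35)
A correct fix: line 3: replace `1` with `0`.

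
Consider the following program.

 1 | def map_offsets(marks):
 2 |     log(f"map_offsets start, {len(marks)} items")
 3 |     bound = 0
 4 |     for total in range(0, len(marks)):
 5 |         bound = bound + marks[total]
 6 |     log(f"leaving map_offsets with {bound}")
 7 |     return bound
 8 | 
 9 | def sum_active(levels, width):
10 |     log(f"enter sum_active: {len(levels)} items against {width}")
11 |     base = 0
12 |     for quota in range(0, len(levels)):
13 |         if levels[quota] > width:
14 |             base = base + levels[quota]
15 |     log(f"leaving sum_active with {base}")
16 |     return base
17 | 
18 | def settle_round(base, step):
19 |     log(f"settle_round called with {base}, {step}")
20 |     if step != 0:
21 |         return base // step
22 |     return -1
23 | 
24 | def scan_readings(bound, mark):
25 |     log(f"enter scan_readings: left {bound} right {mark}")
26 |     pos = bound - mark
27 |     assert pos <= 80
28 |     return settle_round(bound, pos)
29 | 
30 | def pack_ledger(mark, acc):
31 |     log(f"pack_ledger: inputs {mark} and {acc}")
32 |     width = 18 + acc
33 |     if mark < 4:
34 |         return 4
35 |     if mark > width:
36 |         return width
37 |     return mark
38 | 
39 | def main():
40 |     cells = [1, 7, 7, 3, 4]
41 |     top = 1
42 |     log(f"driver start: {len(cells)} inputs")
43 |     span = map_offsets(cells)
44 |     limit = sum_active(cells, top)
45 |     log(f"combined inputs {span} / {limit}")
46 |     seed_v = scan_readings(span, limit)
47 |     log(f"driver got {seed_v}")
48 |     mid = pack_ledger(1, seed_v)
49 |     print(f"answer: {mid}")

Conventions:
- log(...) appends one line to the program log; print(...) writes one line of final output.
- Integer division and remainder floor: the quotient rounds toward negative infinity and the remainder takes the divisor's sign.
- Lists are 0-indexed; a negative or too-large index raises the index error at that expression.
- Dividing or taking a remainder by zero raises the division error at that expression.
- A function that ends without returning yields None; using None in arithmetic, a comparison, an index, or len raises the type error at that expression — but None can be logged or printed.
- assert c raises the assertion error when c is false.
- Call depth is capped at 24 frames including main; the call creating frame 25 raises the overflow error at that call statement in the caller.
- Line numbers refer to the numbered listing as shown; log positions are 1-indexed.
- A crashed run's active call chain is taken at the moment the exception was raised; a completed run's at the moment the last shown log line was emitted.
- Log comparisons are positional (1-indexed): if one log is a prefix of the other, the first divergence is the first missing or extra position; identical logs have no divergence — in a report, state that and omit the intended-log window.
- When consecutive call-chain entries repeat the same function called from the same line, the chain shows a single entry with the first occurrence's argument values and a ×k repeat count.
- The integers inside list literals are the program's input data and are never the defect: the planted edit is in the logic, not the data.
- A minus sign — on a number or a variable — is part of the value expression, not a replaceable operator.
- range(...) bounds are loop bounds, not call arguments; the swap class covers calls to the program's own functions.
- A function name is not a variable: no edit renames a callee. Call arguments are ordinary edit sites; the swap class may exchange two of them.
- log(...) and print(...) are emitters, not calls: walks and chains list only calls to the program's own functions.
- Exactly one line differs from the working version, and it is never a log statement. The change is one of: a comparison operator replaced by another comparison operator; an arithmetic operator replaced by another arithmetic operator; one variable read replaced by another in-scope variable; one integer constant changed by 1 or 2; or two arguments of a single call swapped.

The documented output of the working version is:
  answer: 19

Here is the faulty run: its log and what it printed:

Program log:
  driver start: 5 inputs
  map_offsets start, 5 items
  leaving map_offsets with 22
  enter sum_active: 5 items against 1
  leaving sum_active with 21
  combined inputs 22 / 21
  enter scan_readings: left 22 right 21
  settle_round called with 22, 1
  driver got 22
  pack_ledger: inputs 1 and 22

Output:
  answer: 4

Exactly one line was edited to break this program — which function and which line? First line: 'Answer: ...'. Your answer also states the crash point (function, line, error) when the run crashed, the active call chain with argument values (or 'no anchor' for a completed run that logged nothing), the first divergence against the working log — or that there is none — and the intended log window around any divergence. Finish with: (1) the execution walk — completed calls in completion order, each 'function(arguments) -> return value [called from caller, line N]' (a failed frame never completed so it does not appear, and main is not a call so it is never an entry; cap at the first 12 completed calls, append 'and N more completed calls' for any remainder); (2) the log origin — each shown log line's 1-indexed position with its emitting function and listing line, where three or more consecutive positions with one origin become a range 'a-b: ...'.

Answer: the defect is in main at line 48.
Key fact: The earliest visible damage is log position 10 — 'pack_ledger: inputs 1 and 22' rather than the intended 'pack_ledger: inputs 22 and 1'.
Call chain: main -> pack_ledger(1, 22) (called at line 48).
First divergence: position 10; shown 'pack_ledger: inputs 1 and 22' vs intended 'pack_ledger: inputs 22 and 1'.
Intended log window:
  8: settle_round called with 22, 1
  9: driver got 22
  10: pack_ledger: inputs 22 and 1
Execution walk:
  map_offsets([1, 7, 7, 3, 4]) -> 22  [called from main, line 43]
  sum_active([1, 7, 7, 3, 4], 1) -> 21  [called from main, line 44]
  settle_round(22, 1) -> 22  [called from scan_readings, line 28]
  scan_readings(22, 21) -> 22  [called from main, line 46]
  pack_ledger(1, 22) -> 4  [called from main, line 48]
Log origins:
  1: logged in main at line 42
  2: logged in map_offsets at line 2
  3: logged in map_offsets at line 6
  4: logged in sum_active at line 10
  5: logged in sum_active at line 15
  6: logged in main at line 45
  7: logged in scan_readings at line 25
  8: logged in settle_round at line 19
  9: logged in main at line 47
  10: logged in pack_ledger at line 31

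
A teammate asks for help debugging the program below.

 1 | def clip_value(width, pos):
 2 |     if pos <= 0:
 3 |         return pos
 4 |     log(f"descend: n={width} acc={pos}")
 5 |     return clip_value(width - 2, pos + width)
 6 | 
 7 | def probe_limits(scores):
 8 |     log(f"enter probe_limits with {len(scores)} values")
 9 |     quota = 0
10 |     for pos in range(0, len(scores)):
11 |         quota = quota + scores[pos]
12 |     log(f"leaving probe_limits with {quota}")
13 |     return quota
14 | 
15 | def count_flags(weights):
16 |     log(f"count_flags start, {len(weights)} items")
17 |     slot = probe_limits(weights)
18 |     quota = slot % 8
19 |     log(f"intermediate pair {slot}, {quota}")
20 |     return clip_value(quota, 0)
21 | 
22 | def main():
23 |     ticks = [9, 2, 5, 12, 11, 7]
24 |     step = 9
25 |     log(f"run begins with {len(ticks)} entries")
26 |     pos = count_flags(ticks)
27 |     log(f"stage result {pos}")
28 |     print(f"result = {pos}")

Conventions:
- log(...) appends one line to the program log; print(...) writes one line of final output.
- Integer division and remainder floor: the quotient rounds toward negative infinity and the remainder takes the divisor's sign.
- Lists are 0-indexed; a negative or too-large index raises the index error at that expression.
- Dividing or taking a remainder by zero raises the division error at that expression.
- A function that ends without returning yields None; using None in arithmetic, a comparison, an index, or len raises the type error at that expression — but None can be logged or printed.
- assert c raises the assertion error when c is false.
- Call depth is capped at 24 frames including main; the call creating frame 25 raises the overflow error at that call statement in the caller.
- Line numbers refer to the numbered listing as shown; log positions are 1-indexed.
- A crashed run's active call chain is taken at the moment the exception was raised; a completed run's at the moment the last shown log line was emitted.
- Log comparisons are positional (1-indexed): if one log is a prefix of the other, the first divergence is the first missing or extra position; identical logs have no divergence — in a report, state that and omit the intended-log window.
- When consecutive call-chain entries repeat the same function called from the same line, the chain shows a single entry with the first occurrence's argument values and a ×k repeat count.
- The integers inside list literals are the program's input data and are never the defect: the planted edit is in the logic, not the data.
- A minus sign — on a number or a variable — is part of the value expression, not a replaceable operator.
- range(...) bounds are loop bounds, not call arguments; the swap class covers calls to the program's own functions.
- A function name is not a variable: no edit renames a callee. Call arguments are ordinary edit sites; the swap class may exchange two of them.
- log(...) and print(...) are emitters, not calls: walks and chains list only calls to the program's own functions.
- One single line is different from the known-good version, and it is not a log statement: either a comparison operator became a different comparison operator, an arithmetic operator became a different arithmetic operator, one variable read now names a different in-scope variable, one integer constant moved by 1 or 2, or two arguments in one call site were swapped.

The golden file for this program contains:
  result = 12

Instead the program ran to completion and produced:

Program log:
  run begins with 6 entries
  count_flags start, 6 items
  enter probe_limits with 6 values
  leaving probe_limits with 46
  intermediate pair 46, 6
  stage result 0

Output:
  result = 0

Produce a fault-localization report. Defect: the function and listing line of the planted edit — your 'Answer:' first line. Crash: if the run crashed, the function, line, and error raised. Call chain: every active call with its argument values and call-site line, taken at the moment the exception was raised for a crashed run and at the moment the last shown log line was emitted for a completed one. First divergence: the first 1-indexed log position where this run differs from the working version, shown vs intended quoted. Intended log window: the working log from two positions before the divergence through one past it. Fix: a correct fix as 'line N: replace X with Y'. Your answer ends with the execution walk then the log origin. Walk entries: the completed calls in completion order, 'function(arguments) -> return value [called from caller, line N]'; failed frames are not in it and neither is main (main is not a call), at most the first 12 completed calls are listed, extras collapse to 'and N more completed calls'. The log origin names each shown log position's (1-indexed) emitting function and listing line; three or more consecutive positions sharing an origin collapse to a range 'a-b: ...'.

Answer: the defect is in clip_value at line 2.
Key fact: The earliest visible damage is log position 6 — 'stage result 0' rather than the intended 'descend: n=6 acc=0'.
Call chain: main.
First divergence: position 6; shown 'stage result 0' vs intended 'descend: n=6 acc=0'.
Intended log window:
  4: leaving probe_limits with 46
  5: intermediate pair 46, 6
  6: descend: n=6 acc=0
  7: descend: n=4 acc=6
Execution walk:
  probe_limits([9, 2, 5, 12, 11, 7]) -> 46  [called from count_flags, line 17]
  clip_value(6, 0) -> 0  [called from count_flags, line 20]
  count_flags([9, 2, 5, 12, 11, 7]) -> 0  [called from main, line 26]
Log origins:
  1: emitted by main (line 25)
  2: emitted by count_flags (line 16)
  3: emitted by probe_limits (line 8)
  4: emitted by probe_limits (line 12)
  5: emitted by count_flags (line 19)
  6: emitted by main (line 27)
A correct fix: line 2: replace `pos` with `width`.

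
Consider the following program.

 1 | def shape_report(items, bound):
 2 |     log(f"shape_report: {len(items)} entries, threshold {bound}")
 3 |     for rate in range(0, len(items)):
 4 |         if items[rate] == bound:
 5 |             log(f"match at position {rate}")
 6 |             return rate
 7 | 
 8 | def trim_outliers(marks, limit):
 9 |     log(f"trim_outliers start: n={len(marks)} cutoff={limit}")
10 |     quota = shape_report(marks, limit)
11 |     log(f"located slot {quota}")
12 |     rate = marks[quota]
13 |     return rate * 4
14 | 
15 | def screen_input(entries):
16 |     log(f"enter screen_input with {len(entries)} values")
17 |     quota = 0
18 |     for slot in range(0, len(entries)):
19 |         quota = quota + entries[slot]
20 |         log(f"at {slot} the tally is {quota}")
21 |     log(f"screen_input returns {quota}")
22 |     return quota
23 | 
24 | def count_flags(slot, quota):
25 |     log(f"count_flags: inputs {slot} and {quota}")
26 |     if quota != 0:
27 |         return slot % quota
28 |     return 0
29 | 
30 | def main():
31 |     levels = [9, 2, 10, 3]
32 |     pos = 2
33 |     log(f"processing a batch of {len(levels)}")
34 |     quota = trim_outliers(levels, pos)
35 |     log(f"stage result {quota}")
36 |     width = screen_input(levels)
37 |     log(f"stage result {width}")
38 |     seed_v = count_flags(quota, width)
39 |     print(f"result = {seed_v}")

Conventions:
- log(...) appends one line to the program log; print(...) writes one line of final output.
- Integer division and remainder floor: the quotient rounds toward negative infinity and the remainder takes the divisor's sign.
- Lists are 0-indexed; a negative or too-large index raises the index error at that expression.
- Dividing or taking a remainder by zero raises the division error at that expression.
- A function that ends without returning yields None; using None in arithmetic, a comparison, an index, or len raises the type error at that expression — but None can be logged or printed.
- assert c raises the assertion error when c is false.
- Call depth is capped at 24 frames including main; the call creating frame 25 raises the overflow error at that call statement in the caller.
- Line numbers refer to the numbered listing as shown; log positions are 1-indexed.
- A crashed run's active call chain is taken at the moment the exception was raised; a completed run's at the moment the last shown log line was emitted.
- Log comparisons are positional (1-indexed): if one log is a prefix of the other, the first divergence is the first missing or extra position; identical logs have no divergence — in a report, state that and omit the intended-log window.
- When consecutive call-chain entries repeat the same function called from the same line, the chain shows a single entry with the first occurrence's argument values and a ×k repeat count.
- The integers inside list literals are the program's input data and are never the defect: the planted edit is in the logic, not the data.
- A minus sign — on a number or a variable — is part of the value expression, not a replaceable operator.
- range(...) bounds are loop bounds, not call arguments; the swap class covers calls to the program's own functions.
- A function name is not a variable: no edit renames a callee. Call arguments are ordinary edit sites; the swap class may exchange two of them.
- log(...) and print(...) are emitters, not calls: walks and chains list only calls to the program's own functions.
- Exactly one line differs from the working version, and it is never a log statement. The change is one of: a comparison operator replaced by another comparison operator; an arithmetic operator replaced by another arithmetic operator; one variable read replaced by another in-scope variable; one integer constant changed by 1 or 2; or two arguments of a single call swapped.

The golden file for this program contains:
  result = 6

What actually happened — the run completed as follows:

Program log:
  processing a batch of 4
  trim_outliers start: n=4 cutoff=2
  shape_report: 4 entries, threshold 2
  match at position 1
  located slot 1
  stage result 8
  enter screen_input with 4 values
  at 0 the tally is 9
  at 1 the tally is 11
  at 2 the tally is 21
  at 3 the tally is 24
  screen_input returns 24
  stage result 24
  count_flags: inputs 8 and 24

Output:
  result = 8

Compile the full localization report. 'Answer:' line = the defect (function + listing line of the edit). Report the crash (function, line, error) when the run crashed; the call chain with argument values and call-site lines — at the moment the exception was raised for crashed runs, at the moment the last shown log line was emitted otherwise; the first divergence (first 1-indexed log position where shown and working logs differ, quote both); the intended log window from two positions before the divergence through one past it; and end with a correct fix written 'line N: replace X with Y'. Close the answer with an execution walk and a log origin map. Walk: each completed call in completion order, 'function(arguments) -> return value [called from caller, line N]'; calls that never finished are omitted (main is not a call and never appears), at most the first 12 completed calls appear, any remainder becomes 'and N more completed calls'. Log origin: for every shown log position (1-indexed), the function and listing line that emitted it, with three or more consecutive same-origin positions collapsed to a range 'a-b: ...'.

Answer: the defect is in trim_outliers at line 13.
The tell: Everything matches until log position 6, which reads 'stage result 8' in place of 'stage result 6'.
Call chain: main -> count_flags(8, 24) (called at line 38).
First divergence: position 6 — the shown line 'stage result 8' should read 'stage result 6'.
Intended log window:
  4: match at position 1
  5: located slot 1
  6: stage result 6
  7: enter screen_input with 4 values
Execution walk:
  shape_report([9, 2, 10, 3], 2) -> 1  [called from trim_outliers, line 10]
  trim_outliers([9, 2, 10, 3], 2) -> 8  [called from main, line 34]
  screen_input([9, 2, 10, 3]) -> 24  [called from main, line 36]
  count_flags(8, 24) -> 8  [called from main, line 38]
Log origin:
  1: emitted by main (line 33)
  2: emitted by trim_outliers (line 9)
  3: emitted by shape_report (line 2)
  4: emitted by shape_report (line 5)
  5: emitted by trim_outliers (line 11)
  6: emitted by main (line 35)
  7: emitted by screen_input (line 16)
  8-11: emitted by screen_input (line 20)
  12: emitted by screen_input (line 21)
  13: emitted by main (line 37)
  14: emitted by count_flags (line 25)
A correct fix: line 13: replace `4` with `3`.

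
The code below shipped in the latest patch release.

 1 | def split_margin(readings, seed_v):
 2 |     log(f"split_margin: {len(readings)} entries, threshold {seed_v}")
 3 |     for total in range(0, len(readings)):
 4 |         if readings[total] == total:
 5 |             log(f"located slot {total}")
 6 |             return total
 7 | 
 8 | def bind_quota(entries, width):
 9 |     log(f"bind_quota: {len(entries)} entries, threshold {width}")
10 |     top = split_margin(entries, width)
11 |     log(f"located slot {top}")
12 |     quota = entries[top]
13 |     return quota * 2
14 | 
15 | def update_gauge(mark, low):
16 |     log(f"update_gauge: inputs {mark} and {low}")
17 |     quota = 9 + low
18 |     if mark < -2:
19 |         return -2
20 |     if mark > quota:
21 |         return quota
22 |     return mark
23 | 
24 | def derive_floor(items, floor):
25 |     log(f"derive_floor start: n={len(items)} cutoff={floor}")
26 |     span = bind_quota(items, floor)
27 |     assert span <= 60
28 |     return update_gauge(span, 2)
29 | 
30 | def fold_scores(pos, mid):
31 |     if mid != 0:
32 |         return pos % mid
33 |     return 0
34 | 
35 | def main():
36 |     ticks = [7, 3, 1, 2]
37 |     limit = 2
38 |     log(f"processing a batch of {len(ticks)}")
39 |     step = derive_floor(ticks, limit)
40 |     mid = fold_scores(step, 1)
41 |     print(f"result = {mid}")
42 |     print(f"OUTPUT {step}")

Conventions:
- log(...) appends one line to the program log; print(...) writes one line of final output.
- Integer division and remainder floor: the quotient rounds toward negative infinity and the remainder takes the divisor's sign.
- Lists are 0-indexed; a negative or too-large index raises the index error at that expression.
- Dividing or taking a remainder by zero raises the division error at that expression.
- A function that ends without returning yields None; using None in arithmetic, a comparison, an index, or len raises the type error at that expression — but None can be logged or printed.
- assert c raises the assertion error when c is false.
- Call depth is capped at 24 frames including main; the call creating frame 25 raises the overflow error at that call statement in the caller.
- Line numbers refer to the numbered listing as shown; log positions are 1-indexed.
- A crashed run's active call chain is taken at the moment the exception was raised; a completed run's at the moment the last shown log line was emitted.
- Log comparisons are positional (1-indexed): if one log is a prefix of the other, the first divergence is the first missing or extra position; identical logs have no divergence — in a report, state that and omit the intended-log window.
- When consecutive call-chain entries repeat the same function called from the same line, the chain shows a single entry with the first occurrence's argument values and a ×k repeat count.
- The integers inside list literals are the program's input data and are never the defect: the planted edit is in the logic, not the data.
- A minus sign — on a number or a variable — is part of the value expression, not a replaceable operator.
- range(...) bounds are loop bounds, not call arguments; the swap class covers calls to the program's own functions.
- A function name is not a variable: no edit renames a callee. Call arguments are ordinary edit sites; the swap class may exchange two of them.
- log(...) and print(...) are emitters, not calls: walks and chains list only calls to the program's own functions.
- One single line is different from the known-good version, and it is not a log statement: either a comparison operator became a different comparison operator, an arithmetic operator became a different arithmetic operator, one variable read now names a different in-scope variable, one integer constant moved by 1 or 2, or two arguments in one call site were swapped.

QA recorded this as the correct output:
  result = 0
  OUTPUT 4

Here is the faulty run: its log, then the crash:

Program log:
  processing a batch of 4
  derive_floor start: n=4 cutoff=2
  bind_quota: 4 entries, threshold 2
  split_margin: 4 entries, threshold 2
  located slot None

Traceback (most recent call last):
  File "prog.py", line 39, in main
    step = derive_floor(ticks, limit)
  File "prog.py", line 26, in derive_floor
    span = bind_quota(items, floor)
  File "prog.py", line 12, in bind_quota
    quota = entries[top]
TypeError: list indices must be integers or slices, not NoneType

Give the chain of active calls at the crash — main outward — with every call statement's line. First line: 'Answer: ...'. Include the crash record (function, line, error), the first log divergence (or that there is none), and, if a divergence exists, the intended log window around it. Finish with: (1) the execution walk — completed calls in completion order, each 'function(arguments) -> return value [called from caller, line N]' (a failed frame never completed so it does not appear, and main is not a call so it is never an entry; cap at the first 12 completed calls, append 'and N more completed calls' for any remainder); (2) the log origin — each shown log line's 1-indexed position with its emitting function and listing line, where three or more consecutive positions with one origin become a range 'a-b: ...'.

Answer: main -> derive_floor (called at line 39) -> bind_quota (called at line 26).
Core observation: Everything matches until log position 5, which reads 'located slot None' in place of 'located slot 3'.
Crash: bind_quota, line 12, TypeError.
First divergence: position 5 — the shown line 'located slot None' should read 'located slot 3'.
Intended log window:
  3: bind_quota: 4 entries, threshold 2
  4: split_margin: 4 entries, threshold 2
  5: located slot 3
  6: located slot 3
Execution walk:
  split_margin([7, 3, 1, 2], 2) -> None  [called from bind_quota, line 10]
Origin of each log line:
  1 — main, line 38
  2 — derive_floor, line 25
  3 — bind_quota, line 9
  4 — split_margin, line 2
  5 — bind_quota, line 11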